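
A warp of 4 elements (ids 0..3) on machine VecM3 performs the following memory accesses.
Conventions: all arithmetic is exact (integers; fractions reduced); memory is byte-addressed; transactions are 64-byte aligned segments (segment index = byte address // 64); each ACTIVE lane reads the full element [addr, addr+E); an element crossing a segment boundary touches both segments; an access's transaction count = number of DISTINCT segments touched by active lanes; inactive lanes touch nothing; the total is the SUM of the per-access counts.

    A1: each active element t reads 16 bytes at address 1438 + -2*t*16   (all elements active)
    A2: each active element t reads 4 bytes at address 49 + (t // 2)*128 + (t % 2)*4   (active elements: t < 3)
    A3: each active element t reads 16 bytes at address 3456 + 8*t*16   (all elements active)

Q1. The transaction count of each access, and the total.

A1: 3 transactions
A2: 2 transactions
A3: 4 transactions

Answer: 3,2,4; total 9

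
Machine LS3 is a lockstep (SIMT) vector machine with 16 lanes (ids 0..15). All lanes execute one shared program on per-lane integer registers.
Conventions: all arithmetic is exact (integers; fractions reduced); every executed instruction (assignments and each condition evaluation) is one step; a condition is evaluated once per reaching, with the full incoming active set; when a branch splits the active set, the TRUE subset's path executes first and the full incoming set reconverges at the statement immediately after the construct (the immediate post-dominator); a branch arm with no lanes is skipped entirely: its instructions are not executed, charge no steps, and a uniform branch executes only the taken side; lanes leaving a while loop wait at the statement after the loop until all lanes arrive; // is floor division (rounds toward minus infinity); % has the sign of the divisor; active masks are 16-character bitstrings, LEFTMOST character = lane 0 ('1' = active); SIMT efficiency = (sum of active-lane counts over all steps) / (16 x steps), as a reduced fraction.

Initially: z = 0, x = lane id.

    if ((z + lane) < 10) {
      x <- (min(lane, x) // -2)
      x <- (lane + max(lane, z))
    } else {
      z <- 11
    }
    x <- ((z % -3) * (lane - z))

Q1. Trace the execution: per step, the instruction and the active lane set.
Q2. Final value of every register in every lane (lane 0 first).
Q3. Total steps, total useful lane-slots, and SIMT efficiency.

step 0: eval ((z + lane) < 10)       1111111111111111
step 1: x <- (min(lane, x) // -2)    1111111111000000
step 2: x <- (lane + max(lane, z))   1111111111000000
step 3: z <- 11                      0000000000111111
step 4: x <- ((z % -3) * (lane - z)) 1111111111111111

Answer: 5 steps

z: 0,0,0,0,0,0,0,0,0,0,11,11,11,11,11,11
x: 0,0,0,0,0,0,0,0,0,0,1,0,-1,-2,-3,-4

steps = 5; useful = 58; efficiency = 58/80 = 29/40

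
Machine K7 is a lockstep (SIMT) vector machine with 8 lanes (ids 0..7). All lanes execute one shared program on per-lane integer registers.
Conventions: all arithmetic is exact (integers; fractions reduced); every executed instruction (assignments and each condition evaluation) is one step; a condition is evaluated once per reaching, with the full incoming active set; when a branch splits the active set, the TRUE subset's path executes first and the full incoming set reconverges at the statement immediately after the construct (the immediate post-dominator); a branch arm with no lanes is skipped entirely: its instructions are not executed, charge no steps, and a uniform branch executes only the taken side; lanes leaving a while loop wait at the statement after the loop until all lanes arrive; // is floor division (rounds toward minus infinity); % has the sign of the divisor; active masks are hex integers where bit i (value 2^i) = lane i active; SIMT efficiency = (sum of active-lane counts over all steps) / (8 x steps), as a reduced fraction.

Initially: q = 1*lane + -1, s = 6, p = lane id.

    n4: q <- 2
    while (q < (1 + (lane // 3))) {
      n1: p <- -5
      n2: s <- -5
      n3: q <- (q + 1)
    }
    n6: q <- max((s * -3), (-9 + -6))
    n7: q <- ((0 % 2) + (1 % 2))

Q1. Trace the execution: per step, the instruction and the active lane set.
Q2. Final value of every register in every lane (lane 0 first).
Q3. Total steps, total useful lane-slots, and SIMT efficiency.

step 0: q <- 2                       0xff
step 1: eval (q < (1 + (lane // 3))) 0xff
step 2: p <- -5                      0xc0
step 3: s <- -5                      0xc0
step 4: q <- (q + 1)                 0xc0
step 5: eval (q < (1 + (lane // 3))) 0xc0
step 6: q <- max((s * -3), (-9 + -6)) 0xff
step 7: q <- ((0 % 2) + (1 % 2))     0xff

Answer: 8 steps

q: 1,1,1,1,1,1,1,1
s: 6,6,6,6,6,6,-5,-5
p: 0,1,2,3,4,5,-5,-5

steps = 8; useful = 40; efficiency = 40/64 = 5/8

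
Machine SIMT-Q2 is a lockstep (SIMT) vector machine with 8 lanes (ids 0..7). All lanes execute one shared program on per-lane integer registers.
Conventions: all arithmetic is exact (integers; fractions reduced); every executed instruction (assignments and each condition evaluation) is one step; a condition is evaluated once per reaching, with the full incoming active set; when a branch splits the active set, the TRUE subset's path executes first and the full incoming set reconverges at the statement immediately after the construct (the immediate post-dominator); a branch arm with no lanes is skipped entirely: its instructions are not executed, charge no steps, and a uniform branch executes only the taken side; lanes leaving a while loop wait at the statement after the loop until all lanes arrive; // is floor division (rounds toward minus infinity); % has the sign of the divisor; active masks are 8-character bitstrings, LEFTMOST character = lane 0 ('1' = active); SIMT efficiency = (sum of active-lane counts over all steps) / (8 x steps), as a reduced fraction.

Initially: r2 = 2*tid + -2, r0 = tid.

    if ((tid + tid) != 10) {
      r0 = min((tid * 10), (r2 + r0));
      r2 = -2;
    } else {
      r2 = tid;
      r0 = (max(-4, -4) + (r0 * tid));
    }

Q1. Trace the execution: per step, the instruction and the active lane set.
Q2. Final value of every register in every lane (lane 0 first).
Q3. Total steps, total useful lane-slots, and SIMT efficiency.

step 0: eval ((tid + tid) != 10)     11111111
step 1: r0 <- min((tid * 10), (r2 + r0)) 11111011
step 2: r2 <- -2                     11111011
step 3: r2 <- tid                    00000100
step 4: r0 <- (max(-4, -4) + (r0 * tid)) 00000100

Answer: 5 steps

r2: -2,-2,-2,-2,-2,5,-2,-2
r0: -2,1,4,7,10,21,16,19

steps = 5; useful = 24; efficiency = 24/40 = 3/5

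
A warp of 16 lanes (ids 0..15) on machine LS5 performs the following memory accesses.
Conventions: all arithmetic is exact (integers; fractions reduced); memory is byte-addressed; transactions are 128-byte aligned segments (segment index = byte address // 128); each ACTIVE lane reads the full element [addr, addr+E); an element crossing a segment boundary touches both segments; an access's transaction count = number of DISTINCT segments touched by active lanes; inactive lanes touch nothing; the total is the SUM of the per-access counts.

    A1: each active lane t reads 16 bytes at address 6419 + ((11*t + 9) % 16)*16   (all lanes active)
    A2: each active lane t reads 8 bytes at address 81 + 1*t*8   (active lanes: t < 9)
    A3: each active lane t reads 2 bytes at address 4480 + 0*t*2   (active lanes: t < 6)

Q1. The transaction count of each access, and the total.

A1: 3 transactions
A2: 2 transactions
A3: 1 transaction

Answer: 3,2,1; total 6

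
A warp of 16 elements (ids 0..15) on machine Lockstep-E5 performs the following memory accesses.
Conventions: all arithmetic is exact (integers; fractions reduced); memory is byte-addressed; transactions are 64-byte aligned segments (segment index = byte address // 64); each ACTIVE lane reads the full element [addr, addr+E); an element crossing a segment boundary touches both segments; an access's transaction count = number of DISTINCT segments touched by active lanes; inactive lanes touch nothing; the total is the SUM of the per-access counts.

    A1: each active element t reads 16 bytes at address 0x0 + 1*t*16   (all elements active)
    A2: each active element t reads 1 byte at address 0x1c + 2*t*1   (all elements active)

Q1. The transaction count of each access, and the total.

A1: 4 transactions
A2: 1 transaction

Answer: 4,1; total 5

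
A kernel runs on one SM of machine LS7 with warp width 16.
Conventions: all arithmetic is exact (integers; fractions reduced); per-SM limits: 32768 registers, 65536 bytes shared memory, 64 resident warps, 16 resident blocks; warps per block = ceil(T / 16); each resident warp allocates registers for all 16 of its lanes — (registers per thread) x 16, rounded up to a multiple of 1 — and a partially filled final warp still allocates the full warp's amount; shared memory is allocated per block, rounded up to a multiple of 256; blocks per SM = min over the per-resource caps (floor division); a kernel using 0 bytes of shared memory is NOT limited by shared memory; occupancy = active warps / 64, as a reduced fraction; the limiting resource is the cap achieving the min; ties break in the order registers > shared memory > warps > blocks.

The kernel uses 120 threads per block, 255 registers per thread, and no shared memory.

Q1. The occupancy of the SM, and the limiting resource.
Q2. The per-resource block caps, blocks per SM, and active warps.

Answer: occupancy 1/8, limited by registers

registers: 1 block
shared memory: no limit (kernel uses none)
warps: 8 blocks
blocks: 16 blocks

Answer: 1 block, 8 active warps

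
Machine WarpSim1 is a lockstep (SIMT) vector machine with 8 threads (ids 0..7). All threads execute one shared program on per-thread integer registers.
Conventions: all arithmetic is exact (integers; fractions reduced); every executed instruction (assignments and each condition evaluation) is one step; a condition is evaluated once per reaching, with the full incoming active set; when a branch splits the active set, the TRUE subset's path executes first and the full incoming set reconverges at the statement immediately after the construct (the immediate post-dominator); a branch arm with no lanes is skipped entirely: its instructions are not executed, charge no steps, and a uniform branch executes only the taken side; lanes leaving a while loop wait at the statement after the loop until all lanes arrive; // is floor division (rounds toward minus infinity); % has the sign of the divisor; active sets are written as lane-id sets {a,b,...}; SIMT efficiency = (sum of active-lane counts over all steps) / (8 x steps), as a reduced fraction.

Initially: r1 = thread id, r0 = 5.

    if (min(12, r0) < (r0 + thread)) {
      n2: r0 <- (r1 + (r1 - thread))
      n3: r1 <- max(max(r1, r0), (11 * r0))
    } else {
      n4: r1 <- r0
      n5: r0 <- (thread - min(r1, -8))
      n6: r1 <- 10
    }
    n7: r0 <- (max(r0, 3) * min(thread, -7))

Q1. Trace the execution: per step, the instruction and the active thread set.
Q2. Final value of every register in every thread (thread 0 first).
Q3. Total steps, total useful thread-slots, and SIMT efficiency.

step 0: eval (min(12, r0) < (r0 + thread)) {0,1,2,3,4,5,6,7}
step 1: r0 <- (r1 + (r1 - thread))   {1,2,3,4,5,6,7}
step 2: r1 <- max(max(r1, r0), (11 * r0)) {1,2,3,4,5,6,7}
step 3: r1 <- r0                     {0}
step 4: r0 <- (thread - min(r1, -8)) {0}
step 5: r1 <- 10                     {0}
step 6: r0 <- (max(r0, 3) * min(thread, -7)) {0,1,2,3,4,5,6,7}

Answer: 7 steps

r1: 10,11,22,33,44,55,66,77
r0: -56,-21,-21,-21,-28,-35,-42,-49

steps = 7; useful = 33; efficiency = 33/56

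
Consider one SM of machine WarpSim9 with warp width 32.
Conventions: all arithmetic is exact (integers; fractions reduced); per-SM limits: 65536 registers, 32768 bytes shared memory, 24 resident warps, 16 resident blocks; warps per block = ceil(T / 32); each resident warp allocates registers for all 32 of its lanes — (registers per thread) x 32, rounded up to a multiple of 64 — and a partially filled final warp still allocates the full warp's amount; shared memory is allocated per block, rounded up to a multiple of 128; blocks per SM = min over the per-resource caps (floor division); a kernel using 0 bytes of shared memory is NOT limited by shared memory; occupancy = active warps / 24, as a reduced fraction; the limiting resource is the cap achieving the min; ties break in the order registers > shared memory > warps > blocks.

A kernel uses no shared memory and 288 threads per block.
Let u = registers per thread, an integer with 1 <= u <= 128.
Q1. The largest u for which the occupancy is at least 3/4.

Answer: u = 112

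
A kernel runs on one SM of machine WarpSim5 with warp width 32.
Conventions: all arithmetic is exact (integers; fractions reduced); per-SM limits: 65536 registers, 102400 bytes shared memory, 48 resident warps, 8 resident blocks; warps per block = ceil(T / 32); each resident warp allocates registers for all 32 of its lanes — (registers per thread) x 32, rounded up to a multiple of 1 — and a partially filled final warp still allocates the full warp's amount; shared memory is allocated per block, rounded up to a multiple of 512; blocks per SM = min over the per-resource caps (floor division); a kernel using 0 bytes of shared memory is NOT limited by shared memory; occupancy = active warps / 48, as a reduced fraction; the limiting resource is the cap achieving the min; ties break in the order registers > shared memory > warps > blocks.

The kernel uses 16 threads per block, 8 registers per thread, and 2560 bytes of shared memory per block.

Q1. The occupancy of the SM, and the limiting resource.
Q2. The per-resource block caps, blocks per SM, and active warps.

Answer: occupancy 1/6, limited by blocks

registers: 256 blocks
shared memory: 40 blocks
warps: 48 blocks
blocks: 8 blocks

Answer: 8 blocks, 8 active warps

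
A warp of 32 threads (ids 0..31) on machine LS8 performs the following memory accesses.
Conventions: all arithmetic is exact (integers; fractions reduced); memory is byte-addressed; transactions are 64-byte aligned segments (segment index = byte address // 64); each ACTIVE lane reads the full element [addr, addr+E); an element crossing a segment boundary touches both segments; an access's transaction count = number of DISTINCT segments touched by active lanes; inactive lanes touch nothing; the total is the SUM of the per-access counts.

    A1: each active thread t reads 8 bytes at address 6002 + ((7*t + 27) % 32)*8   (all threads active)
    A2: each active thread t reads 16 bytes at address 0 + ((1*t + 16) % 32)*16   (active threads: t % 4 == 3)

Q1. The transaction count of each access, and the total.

A1: 5 transactions
A2: 8 transactions

Answer: 5,8; total 13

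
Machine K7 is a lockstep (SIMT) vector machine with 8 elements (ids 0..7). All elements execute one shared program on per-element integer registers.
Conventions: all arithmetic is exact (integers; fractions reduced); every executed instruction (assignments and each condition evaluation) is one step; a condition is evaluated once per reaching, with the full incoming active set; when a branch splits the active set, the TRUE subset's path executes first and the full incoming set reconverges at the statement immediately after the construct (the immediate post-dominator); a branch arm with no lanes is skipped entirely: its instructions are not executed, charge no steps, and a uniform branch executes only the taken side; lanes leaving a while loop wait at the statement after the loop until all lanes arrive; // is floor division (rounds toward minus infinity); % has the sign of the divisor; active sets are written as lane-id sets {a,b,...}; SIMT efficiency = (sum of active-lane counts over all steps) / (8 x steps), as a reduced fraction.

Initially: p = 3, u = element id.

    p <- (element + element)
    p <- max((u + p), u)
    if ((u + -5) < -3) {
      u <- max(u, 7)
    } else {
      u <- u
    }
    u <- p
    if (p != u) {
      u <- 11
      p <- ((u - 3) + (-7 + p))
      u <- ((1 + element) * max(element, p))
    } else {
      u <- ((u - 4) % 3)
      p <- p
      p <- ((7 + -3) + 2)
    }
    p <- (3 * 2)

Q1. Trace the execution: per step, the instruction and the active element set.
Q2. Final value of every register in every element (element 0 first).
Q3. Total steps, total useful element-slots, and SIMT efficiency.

step 0: p <- (element + element)     {0,1,2,3,4,5,6,7}
step 1: p <- max((u + p), u)         {0,1,2,3,4,5,6,7}
step 2: eval ((u + -5) < -3)         {0,1,2,3,4,5,6,7}
step 3: u <- max(u, 7)               {0,1}
step 4: u <- u                       {2,3,4,5,6,7}
step 5: u <- p                       {0,1,2,3,4,5,6,7}
step 6: eval (p != u)                {0,1,2,3,4,5,6,7}
step 7: u <- ((u - 4) % 3)           {0,1,2,3,4,5,6,7}
step 8: p <- p                       {0,1,2,3,4,5,6,7}
step 9: p <- ((7 + -3) + 2)          {0,1,2,3,4,5,6,7}
step 10: p <- (3 * 2)                 {0,1,2,3,4,5,6,7}

Answer: 11 steps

p: 6,6,6,6,6,6,6,6
u: 2,2,2,2,2,2,2,2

steps = 11; useful = 80; efficiency = 80/88 = 10/11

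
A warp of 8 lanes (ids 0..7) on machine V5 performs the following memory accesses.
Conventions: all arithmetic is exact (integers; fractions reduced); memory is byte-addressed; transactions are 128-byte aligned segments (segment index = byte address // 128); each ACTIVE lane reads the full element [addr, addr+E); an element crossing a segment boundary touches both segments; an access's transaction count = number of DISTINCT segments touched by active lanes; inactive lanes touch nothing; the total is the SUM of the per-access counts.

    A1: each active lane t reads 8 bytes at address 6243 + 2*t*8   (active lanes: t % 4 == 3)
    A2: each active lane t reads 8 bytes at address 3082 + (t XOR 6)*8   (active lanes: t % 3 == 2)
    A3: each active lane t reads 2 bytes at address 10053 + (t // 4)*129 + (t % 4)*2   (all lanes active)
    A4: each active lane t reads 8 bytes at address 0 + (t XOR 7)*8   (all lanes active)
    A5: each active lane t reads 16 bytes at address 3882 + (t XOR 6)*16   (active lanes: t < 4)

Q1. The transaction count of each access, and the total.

A1: 1 transaction
A2: 1 transaction
A3: 2 transactions
A4: 1 transaction
A5: 2 transactions

Answer: 1,1,2,1,2; total 7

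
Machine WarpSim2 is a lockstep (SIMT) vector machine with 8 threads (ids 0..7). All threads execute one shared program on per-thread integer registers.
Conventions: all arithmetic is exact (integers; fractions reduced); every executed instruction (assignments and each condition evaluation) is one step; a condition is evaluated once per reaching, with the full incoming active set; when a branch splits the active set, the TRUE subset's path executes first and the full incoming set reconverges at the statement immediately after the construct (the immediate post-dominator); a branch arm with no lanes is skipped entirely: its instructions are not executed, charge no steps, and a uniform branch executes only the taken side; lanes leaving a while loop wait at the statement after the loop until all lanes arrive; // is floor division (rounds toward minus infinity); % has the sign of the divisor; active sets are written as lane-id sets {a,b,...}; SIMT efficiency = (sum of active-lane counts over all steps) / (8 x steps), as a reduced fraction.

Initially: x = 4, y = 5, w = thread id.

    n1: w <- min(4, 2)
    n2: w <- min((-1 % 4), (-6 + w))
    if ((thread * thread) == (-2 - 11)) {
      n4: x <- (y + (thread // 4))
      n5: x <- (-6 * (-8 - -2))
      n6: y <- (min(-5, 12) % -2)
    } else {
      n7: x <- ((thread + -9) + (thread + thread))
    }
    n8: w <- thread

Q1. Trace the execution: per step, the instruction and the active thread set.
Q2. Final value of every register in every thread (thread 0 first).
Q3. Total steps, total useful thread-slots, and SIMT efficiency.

step 0: w <- min(4, 2)               {0,1,2,3,4,5,6,7}
step 1: w <- min((-1 % 4), (-6 + w)) {0,1,2,3,4,5,6,7}
step 2: eval ((thread * thread) == (-2 - 11)) {0,1,2,3,4,5,6,7}
step 3: x <- ((thread + -9) + (thread + thread)) {0,1,2,3,4,5,6,7}
step 4: w <- thread                  {0,1,2,3,4,5,6,7}

Answer: 5 steps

x: -9,-6,-3,0,3,6,9,12
y: 5,5,5,5,5,5,5,5
w: 0,1,2,3,4,5,6,7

steps = 5; useful = 40; efficiency = 40/40 = 1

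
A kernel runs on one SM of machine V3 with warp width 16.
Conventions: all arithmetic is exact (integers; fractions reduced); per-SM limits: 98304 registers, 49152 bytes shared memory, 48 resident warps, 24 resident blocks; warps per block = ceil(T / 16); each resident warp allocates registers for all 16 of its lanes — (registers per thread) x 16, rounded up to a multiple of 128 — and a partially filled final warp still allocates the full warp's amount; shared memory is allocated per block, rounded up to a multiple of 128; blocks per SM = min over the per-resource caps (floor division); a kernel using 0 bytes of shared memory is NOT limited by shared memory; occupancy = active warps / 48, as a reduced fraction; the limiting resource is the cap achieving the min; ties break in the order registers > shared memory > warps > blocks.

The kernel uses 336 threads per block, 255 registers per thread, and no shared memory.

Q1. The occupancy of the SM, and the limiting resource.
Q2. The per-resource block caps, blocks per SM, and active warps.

Answer: occupancy 7/16, limited by registers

registers: 1 block
shared memory: no limit (kernel uses none)
warps: 2 blocks
blocks: 24 blocks

Answer: 1 block, 21 active warps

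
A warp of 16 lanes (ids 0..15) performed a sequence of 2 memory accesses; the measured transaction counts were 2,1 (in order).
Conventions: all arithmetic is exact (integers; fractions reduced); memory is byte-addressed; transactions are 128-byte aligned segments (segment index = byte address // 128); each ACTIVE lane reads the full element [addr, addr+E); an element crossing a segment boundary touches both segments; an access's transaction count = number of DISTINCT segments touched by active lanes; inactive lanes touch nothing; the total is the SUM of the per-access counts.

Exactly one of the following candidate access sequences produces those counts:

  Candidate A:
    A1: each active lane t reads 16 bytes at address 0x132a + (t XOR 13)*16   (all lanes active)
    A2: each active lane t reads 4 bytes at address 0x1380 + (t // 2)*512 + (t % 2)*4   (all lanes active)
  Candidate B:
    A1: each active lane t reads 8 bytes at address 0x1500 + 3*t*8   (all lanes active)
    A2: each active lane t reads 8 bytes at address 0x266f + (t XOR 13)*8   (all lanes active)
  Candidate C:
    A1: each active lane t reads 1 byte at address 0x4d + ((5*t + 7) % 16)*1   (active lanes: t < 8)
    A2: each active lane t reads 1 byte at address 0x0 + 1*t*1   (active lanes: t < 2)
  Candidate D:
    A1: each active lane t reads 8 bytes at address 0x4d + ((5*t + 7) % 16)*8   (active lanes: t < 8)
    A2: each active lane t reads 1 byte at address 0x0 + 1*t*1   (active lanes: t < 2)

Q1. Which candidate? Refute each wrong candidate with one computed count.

A: A1 gives 3 transactions, not 2
B: A1 gives 3 transactions, not 2
C: A1 gives 1 transaction, not 2
D: all counts match (2,1)

Answer: D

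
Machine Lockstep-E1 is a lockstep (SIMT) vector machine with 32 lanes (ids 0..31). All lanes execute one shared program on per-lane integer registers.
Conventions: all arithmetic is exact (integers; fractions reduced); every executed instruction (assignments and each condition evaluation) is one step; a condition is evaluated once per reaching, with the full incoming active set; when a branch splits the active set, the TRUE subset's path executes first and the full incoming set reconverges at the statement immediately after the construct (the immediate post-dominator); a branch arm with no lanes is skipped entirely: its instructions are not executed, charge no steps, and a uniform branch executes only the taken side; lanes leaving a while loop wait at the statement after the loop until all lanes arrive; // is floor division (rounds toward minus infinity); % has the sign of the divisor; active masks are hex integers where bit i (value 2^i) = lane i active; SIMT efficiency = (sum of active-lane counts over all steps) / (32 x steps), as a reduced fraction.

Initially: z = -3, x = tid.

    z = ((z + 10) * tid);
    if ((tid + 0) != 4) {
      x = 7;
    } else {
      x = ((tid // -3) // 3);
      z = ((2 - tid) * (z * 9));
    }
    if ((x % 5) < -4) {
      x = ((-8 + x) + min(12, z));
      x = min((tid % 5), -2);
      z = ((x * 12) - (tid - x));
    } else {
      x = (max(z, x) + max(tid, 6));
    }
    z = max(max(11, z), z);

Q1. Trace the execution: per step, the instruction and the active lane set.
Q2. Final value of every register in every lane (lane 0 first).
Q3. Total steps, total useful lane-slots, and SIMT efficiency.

step 0: z <- ((z + 10) * tid)        0xffffffff
step 1: eval ((tid + 0) != 4)        0xffffffff
step 2: x <- 7                       0xffffffef
step 3: x <- ((tid // -3) // 3)      0x00000010
step 4: z <- ((2 - tid) * (z * 9))   0x00000010
step 5: eval ((x % 5) < -4)          0xffffffff
step 6: x <- (max(z, x) + max(tid, 6)) 0xffffffff
step 7: z <- max(max(11, z), z)      0xffffffff

Answer: 8 steps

z: 11,11,14,21,11,35,42,49,56,63,70,77,84,91,98,105,112,119,126,133,140,147,154,161,168,175,182,189,196,203,210,217
x: 13,13,20,27,5,41,48,56,64,72,80,88,96,104,112,120,128,136,144,152,160,168,176,184,192,200,208,216,224,232,240,248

steps = 8; useful = 193; efficiency = 193/256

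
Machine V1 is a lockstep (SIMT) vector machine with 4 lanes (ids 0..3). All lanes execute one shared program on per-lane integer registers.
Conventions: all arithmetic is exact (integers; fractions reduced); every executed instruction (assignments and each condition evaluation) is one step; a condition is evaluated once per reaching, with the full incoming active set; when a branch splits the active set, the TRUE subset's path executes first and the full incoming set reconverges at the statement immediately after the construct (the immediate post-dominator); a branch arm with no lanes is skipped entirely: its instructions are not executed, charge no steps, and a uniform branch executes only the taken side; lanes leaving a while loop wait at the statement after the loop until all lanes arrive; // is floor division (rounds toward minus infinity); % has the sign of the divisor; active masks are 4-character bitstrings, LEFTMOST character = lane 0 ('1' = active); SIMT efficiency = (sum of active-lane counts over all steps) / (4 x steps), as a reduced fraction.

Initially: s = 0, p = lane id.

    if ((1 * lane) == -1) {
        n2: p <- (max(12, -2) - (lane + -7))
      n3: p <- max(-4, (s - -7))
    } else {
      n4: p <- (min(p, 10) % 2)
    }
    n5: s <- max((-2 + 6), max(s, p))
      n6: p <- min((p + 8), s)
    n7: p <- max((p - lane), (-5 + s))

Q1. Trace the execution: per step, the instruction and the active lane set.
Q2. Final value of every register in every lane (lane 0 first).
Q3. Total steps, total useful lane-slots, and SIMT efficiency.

step 0: eval ((1 * lane) == -1)      1111
step 1: p <- (min(p, 10) % 2)        1111
step 2: s <- max((-2 + 6), max(s, p)) 1111
step 3: p <- min((p + 8), s)         1111
step 4: p <- max((p - lane), (-5 + s)) 1111

Answer: 5 steps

s: 4,4,4,4
p: 4,3,2,1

steps = 5; useful = 20; efficiency = 20/20 = 1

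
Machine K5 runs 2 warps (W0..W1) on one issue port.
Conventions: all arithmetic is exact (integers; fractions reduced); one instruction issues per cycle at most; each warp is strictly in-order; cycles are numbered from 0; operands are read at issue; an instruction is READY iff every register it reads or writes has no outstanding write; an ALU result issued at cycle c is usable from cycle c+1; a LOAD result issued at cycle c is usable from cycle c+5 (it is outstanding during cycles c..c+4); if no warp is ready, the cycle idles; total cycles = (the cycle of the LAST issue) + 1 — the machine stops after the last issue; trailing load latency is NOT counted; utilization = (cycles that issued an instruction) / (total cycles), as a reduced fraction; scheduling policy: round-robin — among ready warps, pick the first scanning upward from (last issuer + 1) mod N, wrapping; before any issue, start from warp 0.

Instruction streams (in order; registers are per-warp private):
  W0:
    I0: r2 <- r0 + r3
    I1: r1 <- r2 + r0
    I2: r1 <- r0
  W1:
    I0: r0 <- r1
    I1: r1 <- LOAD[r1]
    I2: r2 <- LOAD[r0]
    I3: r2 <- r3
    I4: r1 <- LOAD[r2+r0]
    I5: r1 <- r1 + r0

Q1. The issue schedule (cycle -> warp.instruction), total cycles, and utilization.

cycle 0: W0.I0
cycle 1: W1.I0
cycle 2: W0.I1
cycle 3: W1.I1
cycle 4: W0.I2
cycle 5: W1.I2
cycle 6: idle
cycle 7: idle
cycle 8: idle
cycle 9: idle
cycle 10: W1.I3
cycle 11: W1.I4
cycle 12: idle
cycle 13: idle
cycle 14: idle
cycle 15: idle
cycle 16: W1.I5

Answer: 17 cycles, utilization 9/17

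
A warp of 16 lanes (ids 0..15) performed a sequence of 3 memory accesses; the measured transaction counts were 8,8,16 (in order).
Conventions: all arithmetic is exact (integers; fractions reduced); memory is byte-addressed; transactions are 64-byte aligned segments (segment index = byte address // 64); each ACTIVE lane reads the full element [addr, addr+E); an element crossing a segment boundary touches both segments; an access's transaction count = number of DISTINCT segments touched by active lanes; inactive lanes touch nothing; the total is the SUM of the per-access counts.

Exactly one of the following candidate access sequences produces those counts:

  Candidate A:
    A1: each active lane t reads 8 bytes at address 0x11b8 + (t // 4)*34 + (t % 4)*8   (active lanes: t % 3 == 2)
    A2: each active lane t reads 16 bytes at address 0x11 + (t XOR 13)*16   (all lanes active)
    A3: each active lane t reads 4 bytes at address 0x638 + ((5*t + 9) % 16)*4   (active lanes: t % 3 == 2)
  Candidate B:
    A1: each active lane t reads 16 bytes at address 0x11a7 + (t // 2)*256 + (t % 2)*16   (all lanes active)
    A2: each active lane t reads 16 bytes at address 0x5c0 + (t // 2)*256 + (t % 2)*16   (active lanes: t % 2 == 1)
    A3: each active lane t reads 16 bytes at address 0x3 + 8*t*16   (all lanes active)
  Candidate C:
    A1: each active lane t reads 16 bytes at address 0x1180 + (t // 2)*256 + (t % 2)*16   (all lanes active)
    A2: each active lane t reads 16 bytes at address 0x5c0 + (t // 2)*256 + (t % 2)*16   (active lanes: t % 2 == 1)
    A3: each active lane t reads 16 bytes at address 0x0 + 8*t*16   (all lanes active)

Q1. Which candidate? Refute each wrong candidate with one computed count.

A: A1 gives 2 transactions, not 8
B: A1 gives 16 transactions, not 8
C: all counts match (8,8,16)

Answer: C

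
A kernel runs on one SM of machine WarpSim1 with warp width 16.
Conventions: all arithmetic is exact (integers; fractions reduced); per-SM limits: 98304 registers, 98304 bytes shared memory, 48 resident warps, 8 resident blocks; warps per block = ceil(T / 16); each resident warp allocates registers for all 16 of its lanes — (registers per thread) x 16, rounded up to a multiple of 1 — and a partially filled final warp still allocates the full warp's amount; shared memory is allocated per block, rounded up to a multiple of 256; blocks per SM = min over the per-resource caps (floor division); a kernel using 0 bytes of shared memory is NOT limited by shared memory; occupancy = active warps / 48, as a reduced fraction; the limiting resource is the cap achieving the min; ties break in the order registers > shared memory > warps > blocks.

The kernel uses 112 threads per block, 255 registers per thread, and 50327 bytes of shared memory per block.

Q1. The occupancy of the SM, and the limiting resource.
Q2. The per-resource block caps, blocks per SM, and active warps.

Answer: occupancy 7/48, limited by shared memory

registers: 3 blocks
shared memory: 1 block
warps: 6 blocks
blocks: 8 blocks

Answer: 1 block, 7 active warps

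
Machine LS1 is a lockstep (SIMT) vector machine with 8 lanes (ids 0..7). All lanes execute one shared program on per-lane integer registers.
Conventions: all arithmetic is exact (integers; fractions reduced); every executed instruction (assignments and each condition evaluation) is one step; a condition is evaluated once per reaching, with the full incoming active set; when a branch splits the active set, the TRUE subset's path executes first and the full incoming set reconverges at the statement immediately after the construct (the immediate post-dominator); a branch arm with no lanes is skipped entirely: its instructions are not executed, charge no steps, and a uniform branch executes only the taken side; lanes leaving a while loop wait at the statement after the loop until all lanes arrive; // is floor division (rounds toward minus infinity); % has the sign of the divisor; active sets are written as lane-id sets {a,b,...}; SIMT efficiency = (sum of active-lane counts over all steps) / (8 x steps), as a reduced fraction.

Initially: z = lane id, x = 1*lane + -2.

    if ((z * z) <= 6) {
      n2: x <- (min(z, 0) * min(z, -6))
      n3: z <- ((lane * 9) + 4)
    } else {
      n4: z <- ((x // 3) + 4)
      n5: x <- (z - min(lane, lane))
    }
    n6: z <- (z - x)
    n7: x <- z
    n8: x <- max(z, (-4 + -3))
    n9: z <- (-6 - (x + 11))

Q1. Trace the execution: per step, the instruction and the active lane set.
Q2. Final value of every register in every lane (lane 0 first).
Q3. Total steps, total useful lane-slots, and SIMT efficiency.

step 0: eval ((z * z) <= 6)          {0,1,2,3,4,5,6,7}
step 1: x <- (min(z, 0) * min(z, -6)) {0,1,2}
step 2: z <- ((lane * 9) + 4)        {0,1,2}
step 3: z <- ((x // 3) + 4)          {3,4,5,6,7}
step 4: x <- (z - min(lane, lane))   {3,4,5,6,7}
step 5: z <- (z - x)                 {0,1,2,3,4,5,6,7}
step 6: x <- z                       {0,1,2,3,4,5,6,7}
step 7: x <- max(z, (-4 + -3))       {0,1,2,3,4,5,6,7}
step 8: z <- (-6 - (x + 11))         {0,1,2,3,4,5,6,7}

Answer: 9 steps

z: -21,-30,-39,-20,-21,-22,-23,-24
x: 4,13,22,3,4,5,6,7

steps = 9; useful = 56; efficiency = 56/72 = 7/9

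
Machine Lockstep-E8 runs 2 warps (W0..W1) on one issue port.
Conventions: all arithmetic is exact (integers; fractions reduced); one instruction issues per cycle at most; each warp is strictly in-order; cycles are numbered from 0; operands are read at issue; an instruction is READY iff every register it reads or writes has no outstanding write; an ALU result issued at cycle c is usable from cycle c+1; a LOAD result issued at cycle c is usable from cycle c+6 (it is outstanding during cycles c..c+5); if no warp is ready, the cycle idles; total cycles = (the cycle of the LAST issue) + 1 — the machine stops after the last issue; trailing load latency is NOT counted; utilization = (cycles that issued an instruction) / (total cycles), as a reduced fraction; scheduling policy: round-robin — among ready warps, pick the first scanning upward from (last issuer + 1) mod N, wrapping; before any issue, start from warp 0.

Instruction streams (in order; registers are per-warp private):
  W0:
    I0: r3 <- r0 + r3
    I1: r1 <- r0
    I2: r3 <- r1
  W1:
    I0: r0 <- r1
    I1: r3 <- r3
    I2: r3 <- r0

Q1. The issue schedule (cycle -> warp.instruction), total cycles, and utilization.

cycle 0: W0.I0
cycle 1: W1.I0
cycle 2: W0.I1
cycle 3: W1.I1
cycle 4: W0.I2
cycle 5: W1.I2

Answer: 6 cycles, utilization 1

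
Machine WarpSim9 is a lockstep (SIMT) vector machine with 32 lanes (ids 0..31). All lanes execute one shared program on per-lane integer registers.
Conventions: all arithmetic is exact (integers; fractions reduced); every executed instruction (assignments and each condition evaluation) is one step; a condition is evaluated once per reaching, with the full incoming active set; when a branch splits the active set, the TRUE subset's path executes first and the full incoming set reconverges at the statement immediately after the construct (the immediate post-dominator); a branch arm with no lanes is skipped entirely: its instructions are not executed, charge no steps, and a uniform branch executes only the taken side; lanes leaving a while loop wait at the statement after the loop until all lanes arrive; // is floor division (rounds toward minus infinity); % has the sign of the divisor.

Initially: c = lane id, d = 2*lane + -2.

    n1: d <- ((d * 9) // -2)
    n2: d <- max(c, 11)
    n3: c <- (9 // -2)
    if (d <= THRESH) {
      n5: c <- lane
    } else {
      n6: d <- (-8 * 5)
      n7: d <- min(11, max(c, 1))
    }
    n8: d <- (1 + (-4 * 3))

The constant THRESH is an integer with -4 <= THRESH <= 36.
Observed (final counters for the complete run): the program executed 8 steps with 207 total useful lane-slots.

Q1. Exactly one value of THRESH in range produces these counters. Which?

Answer: THRESH = 16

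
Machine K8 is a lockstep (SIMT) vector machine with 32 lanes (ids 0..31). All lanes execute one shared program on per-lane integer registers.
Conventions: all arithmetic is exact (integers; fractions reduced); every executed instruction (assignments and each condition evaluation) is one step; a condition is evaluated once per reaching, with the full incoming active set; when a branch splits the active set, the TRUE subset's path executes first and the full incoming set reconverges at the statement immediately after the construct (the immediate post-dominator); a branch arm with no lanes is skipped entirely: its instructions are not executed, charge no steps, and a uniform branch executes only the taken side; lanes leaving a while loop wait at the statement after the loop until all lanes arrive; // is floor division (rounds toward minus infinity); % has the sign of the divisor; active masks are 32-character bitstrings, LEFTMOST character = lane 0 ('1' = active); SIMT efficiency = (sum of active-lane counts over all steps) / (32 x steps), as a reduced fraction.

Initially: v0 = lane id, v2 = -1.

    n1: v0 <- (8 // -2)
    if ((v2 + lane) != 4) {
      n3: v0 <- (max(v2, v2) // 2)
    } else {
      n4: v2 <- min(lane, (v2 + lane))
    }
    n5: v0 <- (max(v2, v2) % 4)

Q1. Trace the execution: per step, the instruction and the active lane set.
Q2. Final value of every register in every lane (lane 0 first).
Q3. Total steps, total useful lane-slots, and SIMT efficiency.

step 0: v0 <- (8 // -2)              11111111111111111111111111111111
step 1: eval ((v2 + lane) != 4)      11111111111111111111111111111111
step 2: v0 <- (max(v2, v2) // 2)     11111011111111111111111111111111
step 3: v2 <- min(lane, (v2 + lane)) 00000100000000000000000000000000
step 4: v0 <- (max(v2, v2) % 4)      11111111111111111111111111111111

Answer: 5 steps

v0: 3,3,3,3,3,0,3,3,3,3,3,3,3,3,3,3,3,3,3,3,3,3,3,3,3,3,3,3,3,3,3,3
v2: -1,-1,-1,-1,-1,4,-1,-1,-1,-1,-1,-1,-1,-1,-1,-1,-1,-1,-1,-1,-1,-1,-1,-1,-1,-1,-1,-1,-1,-1,-1,-1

steps = 5; useful = 128; efficiency = 128/160 = 4/5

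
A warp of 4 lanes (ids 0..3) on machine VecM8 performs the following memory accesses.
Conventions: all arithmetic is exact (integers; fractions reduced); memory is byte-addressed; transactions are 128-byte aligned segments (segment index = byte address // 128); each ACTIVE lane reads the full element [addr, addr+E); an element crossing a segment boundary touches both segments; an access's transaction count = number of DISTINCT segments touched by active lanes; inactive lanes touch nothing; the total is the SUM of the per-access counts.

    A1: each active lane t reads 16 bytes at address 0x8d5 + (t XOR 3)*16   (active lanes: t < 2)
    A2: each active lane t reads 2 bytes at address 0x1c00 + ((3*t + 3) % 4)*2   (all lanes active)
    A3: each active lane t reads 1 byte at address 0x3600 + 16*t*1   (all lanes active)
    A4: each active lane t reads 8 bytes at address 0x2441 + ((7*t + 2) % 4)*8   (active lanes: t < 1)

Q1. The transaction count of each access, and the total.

A1: 2 transactions
A2: 1 transaction
A3: 1 transaction
A4: 1 transaction

Answer: 2,1,1,1; total 5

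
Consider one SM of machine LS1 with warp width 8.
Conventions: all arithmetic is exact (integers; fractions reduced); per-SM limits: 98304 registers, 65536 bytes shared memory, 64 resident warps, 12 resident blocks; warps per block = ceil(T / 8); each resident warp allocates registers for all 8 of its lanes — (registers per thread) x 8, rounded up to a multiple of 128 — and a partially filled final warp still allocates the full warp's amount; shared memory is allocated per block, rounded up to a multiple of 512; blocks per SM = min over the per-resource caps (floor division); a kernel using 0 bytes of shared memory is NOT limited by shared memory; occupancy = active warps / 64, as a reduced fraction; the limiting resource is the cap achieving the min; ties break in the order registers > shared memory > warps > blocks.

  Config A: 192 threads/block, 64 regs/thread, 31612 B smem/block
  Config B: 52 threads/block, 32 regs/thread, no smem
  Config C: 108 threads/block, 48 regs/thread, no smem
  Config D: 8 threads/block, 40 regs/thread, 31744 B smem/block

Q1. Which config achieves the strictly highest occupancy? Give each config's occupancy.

occupancies: A 3/4, B 63/64, C 7/8, D 1/32

Answer: B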